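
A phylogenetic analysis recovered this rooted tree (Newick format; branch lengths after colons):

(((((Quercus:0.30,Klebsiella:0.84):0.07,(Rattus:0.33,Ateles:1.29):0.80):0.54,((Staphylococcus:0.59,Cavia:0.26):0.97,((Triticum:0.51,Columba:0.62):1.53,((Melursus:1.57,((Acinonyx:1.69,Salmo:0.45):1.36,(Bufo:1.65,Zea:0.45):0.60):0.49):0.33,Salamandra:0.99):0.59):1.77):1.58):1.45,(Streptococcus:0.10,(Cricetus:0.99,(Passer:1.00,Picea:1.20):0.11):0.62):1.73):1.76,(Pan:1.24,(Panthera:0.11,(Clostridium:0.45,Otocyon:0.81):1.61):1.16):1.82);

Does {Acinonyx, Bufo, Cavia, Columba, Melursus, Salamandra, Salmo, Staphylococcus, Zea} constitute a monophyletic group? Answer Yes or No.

The MRCA of the listed taxa subtends ((Staphylococcus,Cavia),((Triticum,Columba),((Melursus,((Acinonyx,Salmo),(Bufo,Zea))),Salamandra))).
That clade also contains Triticum, which is not in the proposed group, so the group is not monophyletic.

No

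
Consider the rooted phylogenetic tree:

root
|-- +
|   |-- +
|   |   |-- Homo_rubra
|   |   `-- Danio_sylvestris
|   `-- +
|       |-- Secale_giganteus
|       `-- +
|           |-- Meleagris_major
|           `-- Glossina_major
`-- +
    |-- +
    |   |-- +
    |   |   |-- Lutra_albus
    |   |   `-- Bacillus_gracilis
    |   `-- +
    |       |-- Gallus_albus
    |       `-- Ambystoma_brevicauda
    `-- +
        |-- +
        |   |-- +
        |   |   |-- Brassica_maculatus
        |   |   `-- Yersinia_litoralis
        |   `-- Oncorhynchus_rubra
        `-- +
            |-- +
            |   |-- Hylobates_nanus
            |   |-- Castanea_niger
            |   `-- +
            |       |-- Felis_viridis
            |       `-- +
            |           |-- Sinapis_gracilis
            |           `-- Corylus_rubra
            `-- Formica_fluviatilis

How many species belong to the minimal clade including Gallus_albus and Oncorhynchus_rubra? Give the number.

The MRCA of Gallus_albus and Oncorhynchus_rubra is the node subtending (((Lutra_albus,Bacillus_gracilis),(Gallus_albus,Ambystoma_brevicauda)),(((Brassica_maculatus,Yersinia_litoralis),Oncorhynchus_rubra),((Hylobates_nanus,Castanea_niger,(Felis_viridis,(Sinapis_gracilis,Corylus_rubra))),Formica_fluviatilis))).
That clade contains 13 terminal taxa: Ambystoma_brevicauda, Bacillus_gracilis, Brassica_maculatus, Castanea_niger, Corylus_rubra, Felis_viridis, Formica_fluviatilis, Gallus_albus, Hylobates_nanus, Lutra_albus, Oncorhynchus_rubra, Sinapis_gracilis, Yersinia_litoralis.

13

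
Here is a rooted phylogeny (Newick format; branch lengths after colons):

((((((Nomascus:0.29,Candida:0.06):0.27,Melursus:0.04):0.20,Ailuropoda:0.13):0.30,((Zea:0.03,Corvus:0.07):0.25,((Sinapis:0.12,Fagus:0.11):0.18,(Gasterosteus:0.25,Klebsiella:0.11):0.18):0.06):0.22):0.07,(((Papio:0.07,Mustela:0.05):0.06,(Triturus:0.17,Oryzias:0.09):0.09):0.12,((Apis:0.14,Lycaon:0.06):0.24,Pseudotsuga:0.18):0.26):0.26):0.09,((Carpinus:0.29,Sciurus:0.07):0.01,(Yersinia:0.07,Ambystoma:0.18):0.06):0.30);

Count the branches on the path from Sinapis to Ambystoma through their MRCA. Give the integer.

9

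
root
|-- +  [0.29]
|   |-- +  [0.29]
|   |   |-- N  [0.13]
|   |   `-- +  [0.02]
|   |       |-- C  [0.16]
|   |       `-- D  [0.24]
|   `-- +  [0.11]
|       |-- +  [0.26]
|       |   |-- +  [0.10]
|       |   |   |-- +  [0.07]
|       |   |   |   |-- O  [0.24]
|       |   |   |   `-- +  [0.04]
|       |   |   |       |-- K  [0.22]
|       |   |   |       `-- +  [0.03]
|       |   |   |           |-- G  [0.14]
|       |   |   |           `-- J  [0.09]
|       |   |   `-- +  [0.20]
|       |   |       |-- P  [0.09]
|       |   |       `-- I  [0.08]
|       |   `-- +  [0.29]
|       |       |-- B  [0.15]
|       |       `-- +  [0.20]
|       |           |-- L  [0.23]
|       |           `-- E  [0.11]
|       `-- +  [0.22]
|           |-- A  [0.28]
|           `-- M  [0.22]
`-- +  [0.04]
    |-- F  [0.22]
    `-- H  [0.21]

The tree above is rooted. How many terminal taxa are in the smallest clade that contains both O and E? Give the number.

The MRCA of O and E is the node subtending (((O,(K,(G,J))),(P,I)),(B,(L,E))).
That clade contains 9 terminal taxa: B, E, G, I, J, K, L, O, P.

9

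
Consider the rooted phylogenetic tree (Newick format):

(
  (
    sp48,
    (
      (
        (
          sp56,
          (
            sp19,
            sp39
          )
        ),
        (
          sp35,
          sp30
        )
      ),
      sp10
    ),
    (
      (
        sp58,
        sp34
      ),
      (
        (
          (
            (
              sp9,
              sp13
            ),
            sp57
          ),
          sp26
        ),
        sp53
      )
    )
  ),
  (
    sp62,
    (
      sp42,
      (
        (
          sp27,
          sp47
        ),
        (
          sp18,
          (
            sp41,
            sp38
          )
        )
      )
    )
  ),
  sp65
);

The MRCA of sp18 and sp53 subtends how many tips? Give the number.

22

The MRCA of sp18 and sp53 is the root, so the clade is the entire tree.
That clade contains 22 terminal taxa: sp10, sp13, sp18, sp19, sp26, sp27, sp30, sp34, sp35, sp38, sp39, sp41, sp42, sp47, sp48, sp53, sp56, sp57, sp58, sp62, sp65, sp9.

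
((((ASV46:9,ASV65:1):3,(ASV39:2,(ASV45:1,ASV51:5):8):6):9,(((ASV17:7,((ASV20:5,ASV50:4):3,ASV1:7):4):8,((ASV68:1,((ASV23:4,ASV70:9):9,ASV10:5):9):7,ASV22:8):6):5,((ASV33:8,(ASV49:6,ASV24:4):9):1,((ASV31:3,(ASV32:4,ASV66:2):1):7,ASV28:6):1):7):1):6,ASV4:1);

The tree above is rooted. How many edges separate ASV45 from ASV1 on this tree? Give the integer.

9

The MRCA of ASV45 and ASV1 is the node subtending (((ASV46,ASV65),(ASV39,(ASV45,ASV51))),(((ASV17,((ASV20,ASV50),ASV1)),((ASV68,((ASV23,ASV70),ASV10)),ASV22)),((ASV33,(ASV49,ASV24)),((ASV31,(ASV32,ASV66)),ASV28)))).
From ASV45 up to that node: 4 branches. From ASV1 up to the same node: 5 branches. Total: 4 + 5 = 9.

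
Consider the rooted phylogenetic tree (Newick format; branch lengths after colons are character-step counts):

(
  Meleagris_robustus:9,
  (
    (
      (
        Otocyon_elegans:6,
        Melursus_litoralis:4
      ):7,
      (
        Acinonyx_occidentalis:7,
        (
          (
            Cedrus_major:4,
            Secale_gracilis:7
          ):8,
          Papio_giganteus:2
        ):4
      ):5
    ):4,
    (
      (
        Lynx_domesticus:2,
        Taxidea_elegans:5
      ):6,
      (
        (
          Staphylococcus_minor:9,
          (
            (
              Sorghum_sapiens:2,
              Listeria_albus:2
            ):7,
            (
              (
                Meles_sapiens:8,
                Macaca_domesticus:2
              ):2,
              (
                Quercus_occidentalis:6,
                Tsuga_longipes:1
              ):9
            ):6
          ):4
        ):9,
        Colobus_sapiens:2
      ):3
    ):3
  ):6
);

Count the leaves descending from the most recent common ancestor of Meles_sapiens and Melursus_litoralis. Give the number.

16

The MRCA of Meles_sapiens and Melursus_litoralis is the node subtending (((Otocyon_elegans,Melursus_litoralis),(Acinonyx_occidentalis,((Cedrus_major,Secale_gracilis),Papio_giganteus))),((Lynx_domesticus,Taxidea_elegans),((Staphylococcus_minor,((Sorghum_sapiens,Listeria_albus),((Meles_sapiens,Macaca_domesticus),(Quercus_occidentalis,Tsuga_longipes)))),Colobus_sapiens))).
That clade contains 16 terminal taxa: Acinonyx_occidentalis, Cedrus_major, Colobus_sapiens, Listeria_albus, Lynx_domesticus, Macaca_domesticus, Meles_sapiens, Melursus_litoralis, Otocyon_elegans, Papio_giganteus, Quercus_occidentalis, Secale_gracilis, Sorghum_sapiens, Staphylococcus_minor, Taxidea_elegans, Tsuga_longipes.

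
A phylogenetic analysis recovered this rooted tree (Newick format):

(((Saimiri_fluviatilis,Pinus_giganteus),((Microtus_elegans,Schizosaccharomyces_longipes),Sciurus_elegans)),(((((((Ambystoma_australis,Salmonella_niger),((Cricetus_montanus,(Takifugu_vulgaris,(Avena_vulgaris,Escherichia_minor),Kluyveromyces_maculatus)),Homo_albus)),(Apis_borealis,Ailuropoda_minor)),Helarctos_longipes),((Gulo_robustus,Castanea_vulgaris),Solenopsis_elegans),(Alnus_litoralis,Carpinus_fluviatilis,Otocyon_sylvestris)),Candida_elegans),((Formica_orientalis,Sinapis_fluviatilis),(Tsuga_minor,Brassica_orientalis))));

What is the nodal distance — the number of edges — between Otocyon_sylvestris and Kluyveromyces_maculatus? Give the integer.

The MRCA of Otocyon_sylvestris and Kluyveromyces_maculatus is the node subtending (((((Ambystoma_australis,Salmonella_niger),((Cricetus_montanus,(Takifugu_vulgaris,(Avena_vulgaris,Escherichia_minor),Kluyveromyces_maculatus)),Homo_albus)),(Apis_borealis,Ailuropoda_minor)),Helarctos_longipes),((Gulo_robustus,Castanea_vulgaris),Solenopsis_elegans),(Alnus_litoralis,Carpinus_fluviatilis,Otocyon_sylvestris)).
From Otocyon_sylvestris up to that node: 2 branches. From Kluyveromyces_maculatus up to the same node: 7 branches. Total: 2 + 7 = 9.

9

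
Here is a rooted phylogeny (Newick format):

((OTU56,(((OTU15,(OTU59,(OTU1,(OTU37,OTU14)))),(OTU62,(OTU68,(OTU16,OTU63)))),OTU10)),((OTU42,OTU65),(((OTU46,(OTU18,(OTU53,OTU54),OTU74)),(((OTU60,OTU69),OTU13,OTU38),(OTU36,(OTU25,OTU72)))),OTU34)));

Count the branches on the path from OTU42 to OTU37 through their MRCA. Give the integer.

The MRCA of OTU42 and OTU37 is the root of the tree.
From OTU42 up to that node: 3 branches. From OTU37 up to the same node: 8 branches. Total: 3 + 8 = 11.

11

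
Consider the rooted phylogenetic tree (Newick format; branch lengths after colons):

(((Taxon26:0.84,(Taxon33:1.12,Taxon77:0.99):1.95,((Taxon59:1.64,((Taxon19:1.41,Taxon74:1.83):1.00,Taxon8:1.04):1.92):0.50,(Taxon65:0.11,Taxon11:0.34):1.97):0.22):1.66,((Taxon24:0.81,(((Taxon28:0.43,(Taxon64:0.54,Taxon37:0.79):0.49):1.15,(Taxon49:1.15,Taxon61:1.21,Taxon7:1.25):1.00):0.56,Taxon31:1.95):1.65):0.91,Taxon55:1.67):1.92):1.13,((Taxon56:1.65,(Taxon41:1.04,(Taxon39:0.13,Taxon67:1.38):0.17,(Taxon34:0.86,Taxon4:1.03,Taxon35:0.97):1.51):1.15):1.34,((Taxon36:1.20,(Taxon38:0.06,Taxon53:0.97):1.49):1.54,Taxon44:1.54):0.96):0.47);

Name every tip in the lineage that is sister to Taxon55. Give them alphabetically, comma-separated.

Taxon55 attaches to the tree at the node subtending ((Taxon24,(((Taxon28,(Taxon64,Taxon37)),(Taxon49,Taxon61,Taxon7)),Taxon31)),Taxon55).
The other lineage descending from that same node — the sister group — is (Taxon24,(((Taxon28,(Taxon64,Taxon37)),(Taxon49,Taxon61,Taxon7)),Taxon31)); its 8 tips in alphabetical order are the answer.

Taxon24, Taxon28, Taxon31, Taxon37, Taxon49, Taxon61, Taxon64, Taxon7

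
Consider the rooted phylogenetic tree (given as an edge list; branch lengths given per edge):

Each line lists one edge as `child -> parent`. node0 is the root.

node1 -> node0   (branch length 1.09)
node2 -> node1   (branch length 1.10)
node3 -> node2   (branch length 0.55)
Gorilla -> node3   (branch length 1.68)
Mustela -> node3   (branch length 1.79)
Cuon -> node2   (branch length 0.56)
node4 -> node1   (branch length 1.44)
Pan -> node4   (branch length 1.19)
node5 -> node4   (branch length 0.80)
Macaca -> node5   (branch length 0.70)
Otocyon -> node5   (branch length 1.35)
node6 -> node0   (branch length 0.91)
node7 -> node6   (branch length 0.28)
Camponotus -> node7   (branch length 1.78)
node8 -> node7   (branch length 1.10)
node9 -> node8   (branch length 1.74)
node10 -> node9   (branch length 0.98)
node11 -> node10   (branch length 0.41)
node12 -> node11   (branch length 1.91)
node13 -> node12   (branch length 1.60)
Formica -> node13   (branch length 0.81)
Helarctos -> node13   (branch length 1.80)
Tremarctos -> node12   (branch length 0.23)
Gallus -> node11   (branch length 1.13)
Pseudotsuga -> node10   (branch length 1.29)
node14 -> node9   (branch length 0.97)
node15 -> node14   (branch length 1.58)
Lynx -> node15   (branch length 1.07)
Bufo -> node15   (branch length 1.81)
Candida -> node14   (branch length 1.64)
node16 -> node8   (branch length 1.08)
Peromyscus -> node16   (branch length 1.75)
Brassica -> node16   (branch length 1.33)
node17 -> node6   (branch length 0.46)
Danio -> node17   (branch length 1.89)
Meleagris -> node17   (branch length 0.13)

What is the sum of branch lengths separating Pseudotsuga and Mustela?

10.83

The path runs Pseudotsuga → … → MRCA → … → Mustela; the MRCA is the root of the tree.
Branch lengths along that path: 1.29 + 0.98 + 1.74 + 1.10 + 0.28 + 0.91 + 1.09 + 1.10 + 0.55 + 1.79 = 10.83.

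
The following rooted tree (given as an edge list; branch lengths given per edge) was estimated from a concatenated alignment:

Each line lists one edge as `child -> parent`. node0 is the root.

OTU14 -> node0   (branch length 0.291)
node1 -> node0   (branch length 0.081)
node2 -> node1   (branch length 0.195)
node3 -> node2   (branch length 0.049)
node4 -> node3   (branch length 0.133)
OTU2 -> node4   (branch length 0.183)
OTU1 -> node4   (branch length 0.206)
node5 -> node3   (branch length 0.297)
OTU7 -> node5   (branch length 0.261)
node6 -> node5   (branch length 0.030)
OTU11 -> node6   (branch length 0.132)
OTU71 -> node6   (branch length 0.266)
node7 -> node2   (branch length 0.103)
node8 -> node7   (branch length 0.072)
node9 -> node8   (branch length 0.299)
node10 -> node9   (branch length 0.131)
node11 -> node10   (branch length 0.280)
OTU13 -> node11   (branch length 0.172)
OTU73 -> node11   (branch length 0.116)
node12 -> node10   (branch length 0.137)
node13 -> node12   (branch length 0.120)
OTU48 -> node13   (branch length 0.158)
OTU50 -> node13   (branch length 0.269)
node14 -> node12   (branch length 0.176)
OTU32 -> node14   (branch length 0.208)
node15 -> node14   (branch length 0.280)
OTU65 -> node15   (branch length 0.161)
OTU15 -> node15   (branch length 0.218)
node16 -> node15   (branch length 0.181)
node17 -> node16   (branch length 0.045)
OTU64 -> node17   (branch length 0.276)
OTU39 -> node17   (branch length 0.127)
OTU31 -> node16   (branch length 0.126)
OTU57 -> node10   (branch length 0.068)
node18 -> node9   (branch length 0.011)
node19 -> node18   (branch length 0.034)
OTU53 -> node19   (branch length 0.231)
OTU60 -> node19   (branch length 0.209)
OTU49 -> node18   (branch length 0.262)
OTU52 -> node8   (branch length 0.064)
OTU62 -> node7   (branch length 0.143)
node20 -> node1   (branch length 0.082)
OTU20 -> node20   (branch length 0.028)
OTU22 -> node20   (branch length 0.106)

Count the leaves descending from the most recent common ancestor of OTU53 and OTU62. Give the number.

16

The MRCA of OTU53 and OTU62 is the node subtending (((((OTU13,OTU73),((OTU48,OTU50),(OTU32,(OTU65,OTU15,((OTU64,OTU39),OTU31)))),OTU57),((OTU53,OTU60),OTU49)),OTU52),OTU62).
That clade contains 16 terminal taxa: OTU13, OTU15, OTU31, OTU32, OTU39, OTU48, OTU49, OTU50, OTU52, OTU53, OTU57, OTU60, OTU62, OTU64, OTU65, OTU73.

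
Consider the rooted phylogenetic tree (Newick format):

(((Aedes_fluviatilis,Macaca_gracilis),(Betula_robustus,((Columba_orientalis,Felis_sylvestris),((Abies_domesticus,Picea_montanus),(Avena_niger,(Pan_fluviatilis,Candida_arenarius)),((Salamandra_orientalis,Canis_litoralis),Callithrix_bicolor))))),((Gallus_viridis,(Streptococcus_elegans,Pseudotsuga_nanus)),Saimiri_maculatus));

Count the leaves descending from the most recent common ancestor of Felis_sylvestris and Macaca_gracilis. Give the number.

13

The MRCA of Felis_sylvestris and Macaca_gracilis is the node subtending ((Aedes_fluviatilis,Macaca_gracilis),(Betula_robustus,((Columba_orientalis,Felis_sylvestris),((Abies_domesticus,Picea_montanus),(Avena_niger,(Pan_fluviatilis,Candida_arenarius)),((Salamandra_orientalis,Canis_litoralis),Callithrix_bicolor))))).
That clade contains 13 terminal taxa: Abies_domesticus, Aedes_fluviatilis, Avena_niger, Betula_robustus, Callithrix_bicolor, Candida_arenarius, Canis_litoralis, Columba_orientalis, Felis_sylvestris, Macaca_gracilis, Pan_fluviatilis, Picea_montanus, Salamandra_orientalis.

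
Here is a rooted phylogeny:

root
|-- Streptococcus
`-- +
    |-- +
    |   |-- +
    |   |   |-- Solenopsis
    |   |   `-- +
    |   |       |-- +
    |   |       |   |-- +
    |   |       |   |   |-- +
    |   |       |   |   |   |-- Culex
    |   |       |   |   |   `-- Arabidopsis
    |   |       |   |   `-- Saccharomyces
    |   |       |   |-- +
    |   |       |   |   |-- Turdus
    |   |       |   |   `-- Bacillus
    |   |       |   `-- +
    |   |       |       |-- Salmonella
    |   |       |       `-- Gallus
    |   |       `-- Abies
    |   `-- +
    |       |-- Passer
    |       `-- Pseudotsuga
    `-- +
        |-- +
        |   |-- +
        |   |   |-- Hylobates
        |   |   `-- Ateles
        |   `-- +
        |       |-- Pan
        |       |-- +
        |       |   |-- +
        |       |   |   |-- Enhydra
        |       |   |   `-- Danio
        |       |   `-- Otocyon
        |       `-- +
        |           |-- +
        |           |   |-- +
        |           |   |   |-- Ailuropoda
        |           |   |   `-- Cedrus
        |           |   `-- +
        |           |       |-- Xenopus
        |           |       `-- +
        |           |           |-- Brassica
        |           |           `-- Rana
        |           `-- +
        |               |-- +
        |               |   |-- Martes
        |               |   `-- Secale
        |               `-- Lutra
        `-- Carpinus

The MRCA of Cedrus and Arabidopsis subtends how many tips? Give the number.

26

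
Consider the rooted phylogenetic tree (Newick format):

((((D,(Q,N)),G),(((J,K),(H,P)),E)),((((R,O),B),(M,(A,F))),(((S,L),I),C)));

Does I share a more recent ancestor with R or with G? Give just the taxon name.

The MRCA of I and R subtends ((((R,O),B),(M,(A,F))),(((S,L),I),C)) (10 taxa).
The MRCA of I and G is the root, subtending the entire tree (19 taxa).
The first is nested inside the second, so I shares a more recent common ancestor with R.

R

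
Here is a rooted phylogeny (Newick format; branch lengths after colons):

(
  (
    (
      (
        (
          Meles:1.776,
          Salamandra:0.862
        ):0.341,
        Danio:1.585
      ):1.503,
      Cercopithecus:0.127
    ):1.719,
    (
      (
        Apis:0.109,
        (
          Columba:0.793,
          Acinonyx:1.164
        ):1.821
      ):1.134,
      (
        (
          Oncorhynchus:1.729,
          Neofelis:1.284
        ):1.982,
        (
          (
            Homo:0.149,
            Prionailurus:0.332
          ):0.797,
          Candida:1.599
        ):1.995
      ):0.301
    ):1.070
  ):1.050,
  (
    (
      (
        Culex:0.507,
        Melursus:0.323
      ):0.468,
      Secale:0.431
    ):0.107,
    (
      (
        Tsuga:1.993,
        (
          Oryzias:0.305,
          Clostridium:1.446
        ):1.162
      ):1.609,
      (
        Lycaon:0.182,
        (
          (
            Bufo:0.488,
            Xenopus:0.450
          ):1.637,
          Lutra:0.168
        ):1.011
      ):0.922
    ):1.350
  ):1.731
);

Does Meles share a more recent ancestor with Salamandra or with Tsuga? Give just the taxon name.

Salamandra

The MRCA of Meles and Salamandra subtends (Meles,Salamandra) (2 taxa).
The MRCA of Meles and Tsuga is the root, subtending the entire tree (22 taxa).
The first is nested inside the second, so Meles shares a more recent common ancestor with Salamandra.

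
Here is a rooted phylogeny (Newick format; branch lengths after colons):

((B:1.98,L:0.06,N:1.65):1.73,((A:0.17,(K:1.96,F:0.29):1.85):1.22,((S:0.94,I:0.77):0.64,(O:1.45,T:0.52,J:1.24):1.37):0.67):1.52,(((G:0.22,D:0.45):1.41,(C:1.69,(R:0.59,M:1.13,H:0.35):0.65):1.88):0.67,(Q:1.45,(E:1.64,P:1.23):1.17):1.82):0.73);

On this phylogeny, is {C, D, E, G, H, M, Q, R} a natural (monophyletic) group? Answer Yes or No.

No

The MRCA of the listed taxa subtends (((G,D),(C,(R,M,H))),(Q,(E,P))).
That clade also contains P, which is not in the proposed group, so the group is not monophyletic.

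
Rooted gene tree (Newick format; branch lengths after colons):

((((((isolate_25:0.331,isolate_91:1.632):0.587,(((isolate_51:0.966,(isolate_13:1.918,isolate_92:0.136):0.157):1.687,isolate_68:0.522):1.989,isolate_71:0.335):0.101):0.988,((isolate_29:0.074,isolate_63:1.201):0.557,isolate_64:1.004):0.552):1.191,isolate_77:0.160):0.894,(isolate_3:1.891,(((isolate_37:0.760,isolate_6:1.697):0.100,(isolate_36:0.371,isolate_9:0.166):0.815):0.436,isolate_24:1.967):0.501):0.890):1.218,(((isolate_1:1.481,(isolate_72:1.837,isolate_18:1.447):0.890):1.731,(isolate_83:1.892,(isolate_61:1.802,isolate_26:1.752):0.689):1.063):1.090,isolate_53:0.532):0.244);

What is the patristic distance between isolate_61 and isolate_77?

The path runs isolate_61 → … → MRCA → … → isolate_77; the MRCA is the root of the tree.
Branch lengths along that path: 1.802 + 0.689 + 1.063 + 1.090 + 0.244 + 1.218 + 0.894 + 0.160 = 7.160.

7.160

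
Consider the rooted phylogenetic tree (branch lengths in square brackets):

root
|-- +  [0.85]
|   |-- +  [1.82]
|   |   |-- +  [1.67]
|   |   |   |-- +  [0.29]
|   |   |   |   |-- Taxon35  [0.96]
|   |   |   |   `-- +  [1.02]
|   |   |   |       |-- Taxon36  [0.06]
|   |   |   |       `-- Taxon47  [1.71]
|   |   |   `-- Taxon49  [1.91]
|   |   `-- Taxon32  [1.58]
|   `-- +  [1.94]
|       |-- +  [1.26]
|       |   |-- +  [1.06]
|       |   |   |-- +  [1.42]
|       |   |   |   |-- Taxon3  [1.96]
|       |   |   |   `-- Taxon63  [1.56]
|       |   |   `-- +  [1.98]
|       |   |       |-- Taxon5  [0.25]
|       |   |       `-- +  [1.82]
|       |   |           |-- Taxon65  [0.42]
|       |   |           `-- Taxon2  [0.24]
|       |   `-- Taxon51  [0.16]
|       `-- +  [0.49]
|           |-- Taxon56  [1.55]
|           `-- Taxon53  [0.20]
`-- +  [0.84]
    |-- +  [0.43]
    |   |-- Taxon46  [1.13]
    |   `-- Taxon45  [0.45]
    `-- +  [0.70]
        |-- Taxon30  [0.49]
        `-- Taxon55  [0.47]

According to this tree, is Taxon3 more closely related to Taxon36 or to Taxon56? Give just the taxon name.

The MRCA of Taxon3 and Taxon56 subtends ((((Taxon3,Taxon63),(Taxon5,(Taxon65,Taxon2))),Taxon51),(Taxon56,Taxon53)) (8 taxa).
The MRCA of Taxon3 and Taxon36 subtends ((((Taxon35,(Taxon36,Taxon47)),Taxon49),Taxon32),((((Taxon3,Taxon63),(Taxon5,(Taxon65,Taxon2))),Taxon51),(Taxon56,Taxon53))) (13 taxa).
The first is nested inside the second, so Taxon3 shares a more recent common ancestor with Taxon56.

Taxon56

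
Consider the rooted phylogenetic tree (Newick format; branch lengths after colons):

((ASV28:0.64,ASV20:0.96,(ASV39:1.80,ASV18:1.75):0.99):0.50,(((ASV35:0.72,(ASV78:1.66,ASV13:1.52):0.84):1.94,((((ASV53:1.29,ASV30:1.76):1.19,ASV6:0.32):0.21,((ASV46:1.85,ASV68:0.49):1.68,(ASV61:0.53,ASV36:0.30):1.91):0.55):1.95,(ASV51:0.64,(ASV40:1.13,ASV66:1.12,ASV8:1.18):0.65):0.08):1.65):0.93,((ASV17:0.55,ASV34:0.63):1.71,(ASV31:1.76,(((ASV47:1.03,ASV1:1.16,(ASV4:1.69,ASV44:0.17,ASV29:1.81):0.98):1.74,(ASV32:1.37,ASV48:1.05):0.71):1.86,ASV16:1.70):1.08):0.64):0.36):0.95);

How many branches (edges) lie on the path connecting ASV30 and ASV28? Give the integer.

The MRCA of ASV30 and ASV28 is the root of the tree.
From ASV30 up to that node: 7 branches. From ASV28 up to the same node: 2 branches. Total: 7 + 2 = 9.

9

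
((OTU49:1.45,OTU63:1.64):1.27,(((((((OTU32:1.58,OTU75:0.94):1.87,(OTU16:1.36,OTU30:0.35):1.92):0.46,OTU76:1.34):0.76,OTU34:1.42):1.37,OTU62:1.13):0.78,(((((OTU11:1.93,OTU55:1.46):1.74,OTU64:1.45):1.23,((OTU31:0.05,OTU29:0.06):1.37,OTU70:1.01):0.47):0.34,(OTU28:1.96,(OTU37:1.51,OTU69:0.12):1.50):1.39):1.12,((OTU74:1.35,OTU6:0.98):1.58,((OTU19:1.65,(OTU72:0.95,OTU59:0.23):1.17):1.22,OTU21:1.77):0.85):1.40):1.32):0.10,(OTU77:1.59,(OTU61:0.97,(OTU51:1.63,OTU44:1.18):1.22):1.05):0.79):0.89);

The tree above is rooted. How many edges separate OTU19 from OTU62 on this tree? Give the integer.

The MRCA of OTU19 and OTU62 is the node subtending ((((((OTU32,OTU75),(OTU16,OTU30)),OTU76),OTU34),OTU62),(((((OTU11,OTU55),OTU64),((OTU31,OTU29),OTU70)),(OTU28,(OTU37,OTU69))),((OTU74,OTU6),((OTU19,(OTU72,OTU59)),OTU21)))).
From OTU19 up to that node: 5 branches. From OTU62 up to the same node: 2 branches. Total: 5 + 2 = 7.

7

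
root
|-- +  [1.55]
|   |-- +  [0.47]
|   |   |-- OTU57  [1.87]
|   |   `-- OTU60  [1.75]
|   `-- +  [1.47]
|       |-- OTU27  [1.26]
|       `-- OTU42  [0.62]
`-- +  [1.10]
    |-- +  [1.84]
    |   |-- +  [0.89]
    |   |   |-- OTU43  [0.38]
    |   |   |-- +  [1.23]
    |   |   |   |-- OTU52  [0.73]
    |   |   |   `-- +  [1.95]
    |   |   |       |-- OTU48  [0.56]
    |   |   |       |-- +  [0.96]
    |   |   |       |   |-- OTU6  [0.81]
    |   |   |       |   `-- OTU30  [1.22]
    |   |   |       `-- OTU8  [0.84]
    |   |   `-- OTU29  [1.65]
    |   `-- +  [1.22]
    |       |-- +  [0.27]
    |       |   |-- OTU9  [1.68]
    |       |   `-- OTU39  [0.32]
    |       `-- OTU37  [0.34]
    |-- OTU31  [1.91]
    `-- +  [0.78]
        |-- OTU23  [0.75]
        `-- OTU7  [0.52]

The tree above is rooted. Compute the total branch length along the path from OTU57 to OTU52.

9.68

The path runs OTU57 → … → MRCA → … → OTU52; the MRCA is the root of the tree.
Branch lengths along that path: 1.87 + 0.47 + 1.55 + 1.10 + 1.84 + 0.89 + 1.23 + 0.73 = 9.68.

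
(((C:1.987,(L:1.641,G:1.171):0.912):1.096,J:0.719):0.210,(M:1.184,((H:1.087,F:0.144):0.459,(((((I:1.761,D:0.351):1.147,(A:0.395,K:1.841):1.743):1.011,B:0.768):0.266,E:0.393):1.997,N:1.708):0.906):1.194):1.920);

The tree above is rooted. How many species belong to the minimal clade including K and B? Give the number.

The MRCA of K and B is the node subtending (((I,D),(A,K)),B).
That clade contains 5 terminal taxa: A, B, D, I, K.

5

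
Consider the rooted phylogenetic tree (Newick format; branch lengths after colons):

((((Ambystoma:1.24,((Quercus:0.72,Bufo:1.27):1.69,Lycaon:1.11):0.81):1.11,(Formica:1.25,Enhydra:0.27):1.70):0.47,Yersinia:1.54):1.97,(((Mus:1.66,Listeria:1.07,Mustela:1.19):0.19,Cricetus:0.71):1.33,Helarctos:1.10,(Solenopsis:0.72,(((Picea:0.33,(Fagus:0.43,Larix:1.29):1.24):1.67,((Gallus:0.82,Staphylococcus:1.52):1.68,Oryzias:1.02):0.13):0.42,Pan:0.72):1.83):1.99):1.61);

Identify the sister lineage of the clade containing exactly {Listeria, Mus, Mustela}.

Cricetus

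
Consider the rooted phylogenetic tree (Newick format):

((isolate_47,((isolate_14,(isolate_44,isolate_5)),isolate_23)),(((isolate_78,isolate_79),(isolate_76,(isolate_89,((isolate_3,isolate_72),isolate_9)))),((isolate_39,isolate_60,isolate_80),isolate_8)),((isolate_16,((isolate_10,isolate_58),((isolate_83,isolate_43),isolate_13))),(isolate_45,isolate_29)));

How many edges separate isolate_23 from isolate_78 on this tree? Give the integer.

7

The MRCA of isolate_23 and isolate_78 is the root of the tree.
From isolate_23 up to that node: 3 branches. From isolate_78 up to the same node: 4 branches. Total: 3 + 4 = 7.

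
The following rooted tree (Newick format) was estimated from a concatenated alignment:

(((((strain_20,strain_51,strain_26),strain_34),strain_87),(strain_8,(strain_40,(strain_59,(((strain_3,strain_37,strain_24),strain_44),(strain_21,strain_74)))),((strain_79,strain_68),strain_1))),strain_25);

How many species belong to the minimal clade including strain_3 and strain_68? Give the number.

The MRCA of strain_3 and strain_68 is the node subtending (strain_8,(strain_40,(strain_59,(((strain_3,strain_37,strain_24),strain_44),(strain_21,strain_74)))),((strain_79,strain_68),strain_1)).
That clade contains 12 terminal taxa: strain_1, strain_21, strain_24, strain_3, strain_37, strain_40, strain_44, strain_59, strain_68, strain_74, strain_79, strain_8.

12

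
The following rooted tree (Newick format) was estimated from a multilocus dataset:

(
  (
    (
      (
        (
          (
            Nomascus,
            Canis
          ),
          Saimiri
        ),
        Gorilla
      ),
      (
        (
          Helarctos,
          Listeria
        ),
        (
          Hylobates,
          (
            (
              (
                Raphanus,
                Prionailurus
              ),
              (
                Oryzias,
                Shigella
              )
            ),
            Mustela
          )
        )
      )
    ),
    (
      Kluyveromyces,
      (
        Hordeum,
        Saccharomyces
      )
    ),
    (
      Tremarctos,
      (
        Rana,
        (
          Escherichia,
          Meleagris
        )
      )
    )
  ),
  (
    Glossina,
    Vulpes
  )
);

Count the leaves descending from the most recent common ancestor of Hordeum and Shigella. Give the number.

19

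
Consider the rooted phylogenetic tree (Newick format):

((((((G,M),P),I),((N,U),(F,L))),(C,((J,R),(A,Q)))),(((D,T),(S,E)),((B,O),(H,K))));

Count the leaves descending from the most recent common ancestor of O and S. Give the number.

The MRCA of O and S is the node subtending (((D,T),(S,E)),((B,O),(H,K))).
That clade contains 8 terminal taxa: B, D, E, H, K, O, S, T.

8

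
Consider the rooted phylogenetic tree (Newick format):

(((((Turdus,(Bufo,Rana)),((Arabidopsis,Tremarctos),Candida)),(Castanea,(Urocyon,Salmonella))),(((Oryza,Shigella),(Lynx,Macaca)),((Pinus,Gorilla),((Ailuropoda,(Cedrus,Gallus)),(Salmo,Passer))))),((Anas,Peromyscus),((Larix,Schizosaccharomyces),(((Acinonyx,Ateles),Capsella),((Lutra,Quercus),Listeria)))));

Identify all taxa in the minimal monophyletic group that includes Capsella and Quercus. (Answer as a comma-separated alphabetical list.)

Tracing Capsella: it sits inside ((Acinonyx,Ateles),Capsella).
Tracing Quercus: it sits inside (Lutra,Quercus).
The smallest clade enclosing both is (((Acinonyx,Ateles),Capsella),((Lutra,Quercus),Listeria)); the answer is its 6 terminal taxa in alphabetical order.

Acinonyx, Ateles, Capsella, Listeria, Lutra, Quercus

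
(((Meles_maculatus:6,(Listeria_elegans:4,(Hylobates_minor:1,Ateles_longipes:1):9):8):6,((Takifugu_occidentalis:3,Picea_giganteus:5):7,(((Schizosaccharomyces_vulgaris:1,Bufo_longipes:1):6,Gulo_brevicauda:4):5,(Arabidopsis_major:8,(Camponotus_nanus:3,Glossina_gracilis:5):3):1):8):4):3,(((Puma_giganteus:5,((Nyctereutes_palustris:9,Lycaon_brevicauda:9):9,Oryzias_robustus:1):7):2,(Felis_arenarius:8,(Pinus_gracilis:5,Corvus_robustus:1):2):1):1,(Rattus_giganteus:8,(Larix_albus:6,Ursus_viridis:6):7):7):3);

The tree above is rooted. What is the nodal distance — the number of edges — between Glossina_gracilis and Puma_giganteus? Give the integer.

The MRCA of Glossina_gracilis and Puma_giganteus is the root of the tree.
From Glossina_gracilis up to that node: 6 branches. From Puma_giganteus up to the same node: 4 branches. Total: 6 + 4 = 10.

10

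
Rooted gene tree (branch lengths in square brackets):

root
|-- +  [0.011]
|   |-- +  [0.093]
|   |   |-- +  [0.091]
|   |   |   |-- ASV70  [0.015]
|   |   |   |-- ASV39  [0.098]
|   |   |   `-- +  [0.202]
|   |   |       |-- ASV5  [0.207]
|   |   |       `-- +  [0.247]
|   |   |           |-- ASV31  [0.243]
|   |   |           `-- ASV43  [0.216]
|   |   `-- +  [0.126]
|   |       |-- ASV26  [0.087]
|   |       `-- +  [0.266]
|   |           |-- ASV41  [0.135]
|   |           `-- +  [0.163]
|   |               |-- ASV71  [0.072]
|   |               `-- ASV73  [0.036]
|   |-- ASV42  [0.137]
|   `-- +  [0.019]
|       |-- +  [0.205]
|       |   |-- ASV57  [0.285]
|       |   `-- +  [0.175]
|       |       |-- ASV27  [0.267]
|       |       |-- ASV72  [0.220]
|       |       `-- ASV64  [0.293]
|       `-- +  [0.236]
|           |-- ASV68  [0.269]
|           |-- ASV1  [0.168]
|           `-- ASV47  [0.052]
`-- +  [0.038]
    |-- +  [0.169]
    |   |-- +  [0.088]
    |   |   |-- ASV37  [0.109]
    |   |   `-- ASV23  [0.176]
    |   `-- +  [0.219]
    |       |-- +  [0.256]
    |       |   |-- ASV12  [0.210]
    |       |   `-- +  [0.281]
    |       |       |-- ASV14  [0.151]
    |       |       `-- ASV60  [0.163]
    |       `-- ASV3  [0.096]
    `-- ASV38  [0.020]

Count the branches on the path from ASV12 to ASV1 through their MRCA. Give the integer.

9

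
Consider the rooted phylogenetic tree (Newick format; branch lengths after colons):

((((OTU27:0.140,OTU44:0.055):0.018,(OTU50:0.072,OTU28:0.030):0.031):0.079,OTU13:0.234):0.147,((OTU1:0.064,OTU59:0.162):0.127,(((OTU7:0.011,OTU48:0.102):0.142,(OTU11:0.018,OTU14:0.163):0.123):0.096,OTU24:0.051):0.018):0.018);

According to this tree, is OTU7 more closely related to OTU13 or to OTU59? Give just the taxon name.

OTU59

The MRCA of OTU7 and OTU59 subtends ((OTU1,OTU59),(((OTU7,OTU48),(OTU11,OTU14)),OTU24)) (7 taxa).
The MRCA of OTU7 and OTU13 is the root, subtending the entire tree (12 taxa).
The first is nested inside the second, so OTU7 shares a more recent common ancestor with OTU59.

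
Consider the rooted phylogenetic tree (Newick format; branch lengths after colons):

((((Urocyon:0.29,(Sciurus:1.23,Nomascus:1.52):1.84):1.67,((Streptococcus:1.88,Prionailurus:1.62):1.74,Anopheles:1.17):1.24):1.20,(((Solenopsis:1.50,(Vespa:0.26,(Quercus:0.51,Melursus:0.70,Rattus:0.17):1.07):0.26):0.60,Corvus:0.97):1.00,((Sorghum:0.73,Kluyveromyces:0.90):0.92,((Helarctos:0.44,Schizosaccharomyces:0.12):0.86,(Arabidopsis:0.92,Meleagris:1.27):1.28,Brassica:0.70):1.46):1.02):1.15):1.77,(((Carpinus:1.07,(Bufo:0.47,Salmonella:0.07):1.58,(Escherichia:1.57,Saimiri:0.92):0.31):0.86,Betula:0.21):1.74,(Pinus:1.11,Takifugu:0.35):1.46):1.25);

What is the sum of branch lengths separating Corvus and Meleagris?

7.00

The path runs Corvus → … → MRCA → … → Meleagris; the MRCA is the node subtending (((Solenopsis,(Vespa,(Quercus,Melursus,Rattus))),Corvus),((Sorghum,Kluyveromyces),((Helarctos,Schizosaccharomyces),(Arabidopsis,Meleagris),Brassica))).
Branch lengths along that path: 0.97 + 1.00 + 1.02 + 1.46 + 1.28 + 1.27 = 7.00.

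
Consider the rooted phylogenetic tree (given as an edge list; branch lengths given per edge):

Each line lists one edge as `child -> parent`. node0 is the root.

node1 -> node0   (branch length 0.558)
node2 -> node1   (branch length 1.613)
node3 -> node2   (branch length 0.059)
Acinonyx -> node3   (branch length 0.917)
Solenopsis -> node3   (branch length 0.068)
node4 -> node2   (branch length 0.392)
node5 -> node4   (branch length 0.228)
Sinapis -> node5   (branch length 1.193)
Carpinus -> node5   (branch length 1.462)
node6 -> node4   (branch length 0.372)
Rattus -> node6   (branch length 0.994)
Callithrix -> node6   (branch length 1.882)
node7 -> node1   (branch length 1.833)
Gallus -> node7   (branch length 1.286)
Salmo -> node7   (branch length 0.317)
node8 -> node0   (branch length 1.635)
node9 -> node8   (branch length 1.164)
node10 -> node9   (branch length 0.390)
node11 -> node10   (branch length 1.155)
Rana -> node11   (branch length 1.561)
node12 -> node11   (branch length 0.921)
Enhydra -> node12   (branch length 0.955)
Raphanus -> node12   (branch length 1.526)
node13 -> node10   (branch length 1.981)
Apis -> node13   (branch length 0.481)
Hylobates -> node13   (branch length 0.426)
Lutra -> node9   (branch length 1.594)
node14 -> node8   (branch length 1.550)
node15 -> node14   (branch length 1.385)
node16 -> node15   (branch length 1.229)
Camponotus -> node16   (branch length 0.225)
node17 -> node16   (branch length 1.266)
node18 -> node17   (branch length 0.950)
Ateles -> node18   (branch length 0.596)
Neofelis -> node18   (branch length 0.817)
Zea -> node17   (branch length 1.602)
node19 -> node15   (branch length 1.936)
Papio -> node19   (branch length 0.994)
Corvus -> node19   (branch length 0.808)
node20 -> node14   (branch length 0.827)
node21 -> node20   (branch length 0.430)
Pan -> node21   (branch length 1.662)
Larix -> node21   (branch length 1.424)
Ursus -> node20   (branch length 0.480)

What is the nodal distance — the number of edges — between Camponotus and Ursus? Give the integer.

5

The MRCA of Camponotus and Ursus is the node subtending (((Camponotus,((Ateles,Neofelis),Zea)),(Papio,Corvus)),((Pan,Larix),Ursus)).
From Camponotus up to that node: 3 branches. From Ursus up to the same node: 2 branches. Total: 3 + 2 = 5.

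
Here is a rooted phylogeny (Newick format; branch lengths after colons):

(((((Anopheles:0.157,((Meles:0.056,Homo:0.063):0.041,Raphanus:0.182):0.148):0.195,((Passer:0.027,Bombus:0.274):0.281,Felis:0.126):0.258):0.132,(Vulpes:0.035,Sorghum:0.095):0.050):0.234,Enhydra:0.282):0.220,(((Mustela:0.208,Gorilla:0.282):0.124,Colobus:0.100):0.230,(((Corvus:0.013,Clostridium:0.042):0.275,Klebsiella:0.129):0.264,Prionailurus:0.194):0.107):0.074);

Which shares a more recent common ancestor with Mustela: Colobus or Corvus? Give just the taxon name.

The MRCA of Mustela and Colobus subtends ((Mustela,Gorilla),Colobus) (3 taxa).
The MRCA of Mustela and Corvus subtends (((Mustela,Gorilla),Colobus),(((Corvus,Clostridium),Klebsiella),Prionailurus)) (7 taxa).
The first is nested inside the second, so Mustela shares a more recent common ancestor with Colobus.

Colobus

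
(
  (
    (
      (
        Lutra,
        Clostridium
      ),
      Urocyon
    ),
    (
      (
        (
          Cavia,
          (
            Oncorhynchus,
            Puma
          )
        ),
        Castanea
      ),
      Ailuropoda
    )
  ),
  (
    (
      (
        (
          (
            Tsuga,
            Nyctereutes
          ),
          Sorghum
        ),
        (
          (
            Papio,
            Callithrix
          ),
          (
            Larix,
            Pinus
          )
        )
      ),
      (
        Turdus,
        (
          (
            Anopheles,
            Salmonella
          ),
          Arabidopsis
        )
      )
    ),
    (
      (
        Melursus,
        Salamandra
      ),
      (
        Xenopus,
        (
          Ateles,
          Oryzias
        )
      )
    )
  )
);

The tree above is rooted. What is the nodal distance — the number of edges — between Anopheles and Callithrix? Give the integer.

The MRCA of Anopheles and Callithrix is the node subtending ((((Tsuga,Nyctereutes),Sorghum),((Papio,Callithrix),(Larix,Pinus))),(Turdus,((Anopheles,Salmonella),Arabidopsis))).
From Anopheles up to that node: 4 branches. From Callithrix up to the same node: 4 branches. Total: 4 + 4 = 8.

8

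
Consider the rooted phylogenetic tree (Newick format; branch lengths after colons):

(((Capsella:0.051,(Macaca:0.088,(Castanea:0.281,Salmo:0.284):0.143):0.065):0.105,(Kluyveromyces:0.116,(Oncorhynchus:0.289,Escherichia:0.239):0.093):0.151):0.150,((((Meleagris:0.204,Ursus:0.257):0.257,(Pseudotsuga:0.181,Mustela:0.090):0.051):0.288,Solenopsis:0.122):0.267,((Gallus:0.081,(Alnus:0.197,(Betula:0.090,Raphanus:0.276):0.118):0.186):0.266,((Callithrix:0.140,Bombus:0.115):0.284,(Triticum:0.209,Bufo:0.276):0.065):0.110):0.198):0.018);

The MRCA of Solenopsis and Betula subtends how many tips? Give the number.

13

The MRCA of Solenopsis and Betula is the node subtending ((((Meleagris,Ursus),(Pseudotsuga,Mustela)),Solenopsis),((Gallus,(Alnus,(Betula,Raphanus))),((Callithrix,Bombus),(Triticum,Bufo)))).
That clade contains 13 terminal taxa: Alnus, Betula, Bombus, Bufo, Callithrix, Gallus, Meleagris, Mustela, Pseudotsuga, Raphanus, Solenopsis, Triticum, Ursus.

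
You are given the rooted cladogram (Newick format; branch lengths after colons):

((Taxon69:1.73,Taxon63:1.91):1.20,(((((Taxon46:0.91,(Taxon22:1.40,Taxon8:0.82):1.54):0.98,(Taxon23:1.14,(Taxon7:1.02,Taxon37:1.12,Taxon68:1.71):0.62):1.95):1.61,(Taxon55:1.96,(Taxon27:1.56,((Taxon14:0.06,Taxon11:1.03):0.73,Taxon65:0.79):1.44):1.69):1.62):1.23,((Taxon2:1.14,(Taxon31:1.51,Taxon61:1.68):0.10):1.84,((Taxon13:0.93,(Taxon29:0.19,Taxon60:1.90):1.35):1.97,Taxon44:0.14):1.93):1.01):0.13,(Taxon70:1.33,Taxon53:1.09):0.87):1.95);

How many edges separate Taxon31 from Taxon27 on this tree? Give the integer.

The MRCA of Taxon31 and Taxon27 is the node subtending ((((Taxon46,(Taxon22,Taxon8)),(Taxon23,(Taxon7,Taxon37,Taxon68))),(Taxon55,(Taxon27,((Taxon14,Taxon11),Taxon65)))),((Taxon2,(Taxon31,Taxon61)),((Taxon13,(Taxon29,Taxon60)),Taxon44))).
From Taxon31 up to that node: 4 branches. From Taxon27 up to the same node: 4 branches. Total: 4 + 4 = 8.

8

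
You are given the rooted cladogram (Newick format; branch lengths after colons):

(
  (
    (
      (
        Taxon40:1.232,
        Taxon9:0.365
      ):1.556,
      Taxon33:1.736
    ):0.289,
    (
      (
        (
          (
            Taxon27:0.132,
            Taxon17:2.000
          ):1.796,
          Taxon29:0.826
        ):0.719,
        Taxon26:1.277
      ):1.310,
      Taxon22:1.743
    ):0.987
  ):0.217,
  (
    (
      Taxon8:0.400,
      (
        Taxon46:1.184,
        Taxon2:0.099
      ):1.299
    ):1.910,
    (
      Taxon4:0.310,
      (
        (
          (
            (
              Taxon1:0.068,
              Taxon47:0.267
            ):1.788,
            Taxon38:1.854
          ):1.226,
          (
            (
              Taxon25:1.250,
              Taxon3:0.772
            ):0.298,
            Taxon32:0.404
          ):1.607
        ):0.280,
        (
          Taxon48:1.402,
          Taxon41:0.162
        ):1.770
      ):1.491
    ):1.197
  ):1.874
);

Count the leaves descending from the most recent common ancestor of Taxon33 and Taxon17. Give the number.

8

The MRCA of Taxon33 and Taxon17 is the node subtending (((Taxon40,Taxon9),Taxon33),((((Taxon27,Taxon17),Taxon29),Taxon26),Taxon22)).
That clade contains 8 terminal taxa: Taxon17, Taxon22, Taxon26, Taxon27, Taxon29, Taxon33, Taxon40, Taxon9.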